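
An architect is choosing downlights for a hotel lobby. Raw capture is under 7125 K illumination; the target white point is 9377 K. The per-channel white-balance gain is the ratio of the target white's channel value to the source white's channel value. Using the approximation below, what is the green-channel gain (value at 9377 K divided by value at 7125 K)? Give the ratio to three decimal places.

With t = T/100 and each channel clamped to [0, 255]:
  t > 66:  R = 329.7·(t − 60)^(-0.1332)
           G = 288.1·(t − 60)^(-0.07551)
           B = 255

0.920

At 7125 K (t = 71.25):
  G = 288.1·(71.25 − 60)^(-0.07551) = 288.1·11.25^(-0.07551) = 288.1·0.83297 = 239.978.
At 9377 K (t = 93.77):
  G = 288.1·(93.77 − 60)^(-0.07551) = 288.1·33.77^(-0.07551) = 288.1·0.76662 = 220.863.
Gain = 220.863 / 239.978 = 0.9204 → 0.920.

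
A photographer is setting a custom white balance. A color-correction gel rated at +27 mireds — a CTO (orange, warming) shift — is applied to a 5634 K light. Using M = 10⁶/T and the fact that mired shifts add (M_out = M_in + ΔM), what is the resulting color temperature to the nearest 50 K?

M_in = 10⁶/5634 = 177.49 mireds.
M_out = 177.49 + (+27) = 204.49 mireds.
T_out = 10⁶/204.49 = 4890.1 K → 4900 K.

4900 K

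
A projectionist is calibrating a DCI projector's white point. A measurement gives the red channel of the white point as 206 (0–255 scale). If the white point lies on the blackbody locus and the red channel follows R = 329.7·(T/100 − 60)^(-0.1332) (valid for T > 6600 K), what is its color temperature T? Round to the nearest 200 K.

9400 K

(t − 60)^(-0.1332) = 206/329.7 = 0.62481.
t − 60 = 0.62481^(1/-0.1332) = 0.62481^(-7.508) = 34.152, so t = 94.152.
T = 100·t = 9415 K → 9400 K to the nearest 200 K.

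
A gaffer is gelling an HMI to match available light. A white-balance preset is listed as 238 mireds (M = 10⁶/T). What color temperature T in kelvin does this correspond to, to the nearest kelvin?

T = 10⁶ / 238 = 4201.68 K → 4202 K.

4202 K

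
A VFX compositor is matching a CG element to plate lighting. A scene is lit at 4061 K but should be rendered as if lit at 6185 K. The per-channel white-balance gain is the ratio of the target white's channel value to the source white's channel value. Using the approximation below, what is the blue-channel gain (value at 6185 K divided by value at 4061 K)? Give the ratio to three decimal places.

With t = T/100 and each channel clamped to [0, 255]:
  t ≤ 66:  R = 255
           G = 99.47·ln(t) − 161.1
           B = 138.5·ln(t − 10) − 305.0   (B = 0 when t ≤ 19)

1.432

At 4061 K (t = 40.61):
  B = 138.5·ln(40.61 − 10) − 305.0 = 138.5·ln 30.61 − 305.0 = 138.5·3.4213 − 305.0 = 168.854.
At 6185 K (t = 61.85):
  B = 138.5·ln(61.85 − 10) − 305.0 = 138.5·ln 51.85 − 305.0 = 138.5·3.9484 − 305.0 = 241.847.
Gain = 241.847 / 168.854 = 1.4323 → 1.432.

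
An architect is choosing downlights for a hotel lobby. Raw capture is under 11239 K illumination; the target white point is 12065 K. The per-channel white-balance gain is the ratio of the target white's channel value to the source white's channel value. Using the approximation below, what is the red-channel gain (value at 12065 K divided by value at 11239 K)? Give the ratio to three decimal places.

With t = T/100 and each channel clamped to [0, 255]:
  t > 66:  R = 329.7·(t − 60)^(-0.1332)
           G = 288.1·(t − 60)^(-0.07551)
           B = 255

0.981

At 11239 K (t = 112.39):
  R = 329.7·(112.39 − 60)^(-0.1332) = 329.7·52.39^(-0.1332) = 329.7·0.59020 = 194.588.
At 12065 K (t = 120.65):
  R = 329.7·(120.65 − 60)^(-0.1332) = 329.7·60.65^(-0.1332) = 329.7·0.57880 = 190.830.
Gain = 190.830 / 194.588 = 0.9807 → 0.981.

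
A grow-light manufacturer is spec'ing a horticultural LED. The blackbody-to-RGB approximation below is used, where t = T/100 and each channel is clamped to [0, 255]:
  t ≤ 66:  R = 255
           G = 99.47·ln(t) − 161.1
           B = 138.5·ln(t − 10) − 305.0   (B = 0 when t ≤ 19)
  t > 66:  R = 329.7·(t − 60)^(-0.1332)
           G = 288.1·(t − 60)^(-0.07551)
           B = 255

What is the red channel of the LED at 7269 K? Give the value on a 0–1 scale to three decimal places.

t = 7269/100 = 72.69; the t > 66 branch applies.
R = 329.7·(72.69 − 60)^(-0.1332) = 329.7·12.69^(-0.1332) = 329.7·0.71288 = 235.038.
On a 0–1 scale: 235.038/255 = 0.9217 → 0.922.

0.922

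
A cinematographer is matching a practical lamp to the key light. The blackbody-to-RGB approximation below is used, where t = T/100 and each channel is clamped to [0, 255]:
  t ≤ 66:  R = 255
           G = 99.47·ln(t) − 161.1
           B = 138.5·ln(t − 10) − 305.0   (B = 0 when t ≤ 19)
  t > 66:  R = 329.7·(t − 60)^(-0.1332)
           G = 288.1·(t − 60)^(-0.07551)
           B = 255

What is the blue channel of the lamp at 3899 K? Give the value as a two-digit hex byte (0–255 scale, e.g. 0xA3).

0xA1

t = 3899/100 = 38.99; the t ≤ 66 branch applies.
B = 138.5·ln(38.99 − 10) − 305.0 = 138.5·ln 28.99 − 305.0 = 138.5·3.3670 − 305.0 = 161.323.
Rounded: 161; in hex, 0xA1.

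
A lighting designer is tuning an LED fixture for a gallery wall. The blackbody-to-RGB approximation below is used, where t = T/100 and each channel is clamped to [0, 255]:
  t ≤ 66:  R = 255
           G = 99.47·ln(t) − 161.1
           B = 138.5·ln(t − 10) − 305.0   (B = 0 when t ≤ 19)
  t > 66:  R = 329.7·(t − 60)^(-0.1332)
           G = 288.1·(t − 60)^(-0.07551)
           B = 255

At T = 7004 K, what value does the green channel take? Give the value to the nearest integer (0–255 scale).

t = 7004/100 = 70.04; the t > 66 branch applies.
G = 288.1·(70.04 − 60)^(-0.07551) = 288.1·10.04^(-0.07551) = 288.1·0.84015 = 242.048.
Rounded: 242.

242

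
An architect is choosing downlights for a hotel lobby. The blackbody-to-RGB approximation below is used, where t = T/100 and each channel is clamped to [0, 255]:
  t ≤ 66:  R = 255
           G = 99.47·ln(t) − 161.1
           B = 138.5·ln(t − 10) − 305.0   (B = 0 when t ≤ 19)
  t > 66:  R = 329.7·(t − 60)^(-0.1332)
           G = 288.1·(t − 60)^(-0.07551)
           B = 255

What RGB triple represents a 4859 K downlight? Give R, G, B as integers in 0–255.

t = 4859/100 = 48.59; the t ≤ 66 branch applies.
R = 255 by definition for t ≤ 66.
G = 99.47·ln 48.59 − 161.1 = 99.47·3.8834 − 161.1 = 225.184.
B = 138.5·ln(48.59 − 10) − 305.0 = 138.5·ln 38.59 − 305.0 = 138.5·3.6530 − 305.0 = 200.940.
Rounded: (255, 225, 201).

R=255, G=225, B=201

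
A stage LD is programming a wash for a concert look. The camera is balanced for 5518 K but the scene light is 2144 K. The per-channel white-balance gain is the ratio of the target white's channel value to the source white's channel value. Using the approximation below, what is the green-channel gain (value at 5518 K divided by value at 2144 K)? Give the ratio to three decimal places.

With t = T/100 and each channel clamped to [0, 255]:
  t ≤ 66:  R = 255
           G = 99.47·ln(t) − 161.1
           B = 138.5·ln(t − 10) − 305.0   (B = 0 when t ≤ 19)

At 2144 K (t = 21.44):
  G = 99.47·ln 21.44 − 161.1 = 99.47·3.0653 − 161.1 = 143.801.
At 5518 K (t = 55.18):
  G = 99.47·ln 55.18 − 161.1 = 99.47·4.0106 − 161.1 = 237.834.
Gain = 237.834 / 143.801 = 1.6539 → 1.654.

1.654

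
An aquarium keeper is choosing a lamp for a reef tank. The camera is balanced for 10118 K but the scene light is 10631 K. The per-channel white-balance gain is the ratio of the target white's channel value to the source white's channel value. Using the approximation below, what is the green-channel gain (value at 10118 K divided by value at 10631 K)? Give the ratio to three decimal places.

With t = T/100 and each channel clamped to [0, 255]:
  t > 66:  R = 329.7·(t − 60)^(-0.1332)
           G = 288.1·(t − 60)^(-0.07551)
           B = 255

1.009

At 10631 K (t = 106.31):
  G = 288.1·(106.31 − 60)^(-0.07551) = 288.1·46.31^(-0.07551) = 288.1·0.74856 = 215.659.
At 10118 K (t = 101.18):
  G = 288.1·(101.18 − 60)^(-0.07551) = 288.1·41.18^(-0.07551) = 288.1·0.75522 = 217.580.
Gain = 217.580 / 215.659 = 1.0089 → 1.009.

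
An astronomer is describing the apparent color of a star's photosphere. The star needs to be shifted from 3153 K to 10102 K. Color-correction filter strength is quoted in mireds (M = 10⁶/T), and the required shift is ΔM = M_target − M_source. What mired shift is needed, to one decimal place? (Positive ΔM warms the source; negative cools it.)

-218.2 mireds

M_source = 10⁶/3153 = 317.158; M_target = 10⁶/10102 = 98.990.
ΔM = 98.990 − 317.158 = -218.168 → -218.2 mireds, a cooling shift.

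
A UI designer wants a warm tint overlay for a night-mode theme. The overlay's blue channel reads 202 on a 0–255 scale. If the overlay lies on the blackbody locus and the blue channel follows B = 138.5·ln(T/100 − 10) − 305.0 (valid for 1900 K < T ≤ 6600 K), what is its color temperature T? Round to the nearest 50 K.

4900 K

ln(t − 10) = (202 + 305.0) / 138.5 = 3.6606.
t − 10 = e^3.6606 = 38.887, so t = 48.887.
T = 100·t = 4889 K → 4900 K to the nearest 50 K.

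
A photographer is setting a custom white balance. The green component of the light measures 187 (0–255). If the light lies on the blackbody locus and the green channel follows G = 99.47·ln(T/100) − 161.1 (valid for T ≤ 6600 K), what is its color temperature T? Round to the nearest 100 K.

3300 K

ln t = (187 + 161.1) / 99.47 = 3.4995.
t = e^3.4995 = 33.100.
T = 100·t = 3310 K → 3300 K to the nearest 100 K.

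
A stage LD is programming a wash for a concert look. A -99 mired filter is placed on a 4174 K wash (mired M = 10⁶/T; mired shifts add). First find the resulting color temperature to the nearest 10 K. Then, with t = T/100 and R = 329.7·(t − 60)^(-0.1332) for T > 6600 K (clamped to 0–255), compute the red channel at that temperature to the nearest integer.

M_in = 10⁶/4174 = 239.58; M_out = 239.58 + (-99) = 140.58.
T_out = 10⁶/140.58 = 7113.5 K → 7110 K; t = 71.1.
R = 329.7·(71.1 − 60)^(-0.1332) = 329.7·11.1^(-0.1332) = 329.7·0.72571 = 239.267.
Rounded: 239.

239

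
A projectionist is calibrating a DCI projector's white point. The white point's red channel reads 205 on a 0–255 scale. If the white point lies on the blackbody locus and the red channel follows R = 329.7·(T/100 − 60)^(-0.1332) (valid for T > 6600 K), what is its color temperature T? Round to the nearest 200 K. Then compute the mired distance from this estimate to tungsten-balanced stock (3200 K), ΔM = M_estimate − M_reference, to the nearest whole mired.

-208 mireds

(t − 60)^(-0.1332) = 205/329.7 = 0.62178.
t − 60 = 0.62178^(1/-0.1332) = 0.62178^(-7.508) = 35.423, so t = 95.423.
T = 100·t = 9542 K → 9600 K to the nearest 200 K.
M_estimate = 10⁶/9600 = 104.17; M_reference = 10⁶/3200 = 312.50.
ΔM = 104.17 − 312.50 = -208.33 → -208 mireds.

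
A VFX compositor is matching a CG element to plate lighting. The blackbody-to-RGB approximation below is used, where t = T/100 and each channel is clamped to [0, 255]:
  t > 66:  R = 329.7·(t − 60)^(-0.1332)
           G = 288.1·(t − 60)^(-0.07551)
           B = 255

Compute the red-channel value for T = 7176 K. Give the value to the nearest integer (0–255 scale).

237

t = 7176/100 = 71.76; the t > 66 branch applies.
R = 329.7·(71.76 − 60)^(-0.1332) = 329.7·11.76^(-0.1332) = 329.7·0.72015 = 237.433.
Rounded: 237.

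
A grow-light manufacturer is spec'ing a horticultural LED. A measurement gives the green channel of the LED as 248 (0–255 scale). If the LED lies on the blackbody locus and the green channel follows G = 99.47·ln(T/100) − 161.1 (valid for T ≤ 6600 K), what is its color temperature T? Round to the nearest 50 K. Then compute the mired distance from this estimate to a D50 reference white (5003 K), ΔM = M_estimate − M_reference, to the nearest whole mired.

-36 mireds

ln t = (248 + 161.1) / 99.47 = 4.1128.
t = e^4.1128 = 61.117.
T = 100·t = 6112 K → 6100 K to the nearest 50 K.
M_estimate = 10⁶/6100 = 163.93; M_reference = 10⁶/5003 = 199.88.
ΔM = 163.93 − 199.88 = -35.95 → -36 mireds.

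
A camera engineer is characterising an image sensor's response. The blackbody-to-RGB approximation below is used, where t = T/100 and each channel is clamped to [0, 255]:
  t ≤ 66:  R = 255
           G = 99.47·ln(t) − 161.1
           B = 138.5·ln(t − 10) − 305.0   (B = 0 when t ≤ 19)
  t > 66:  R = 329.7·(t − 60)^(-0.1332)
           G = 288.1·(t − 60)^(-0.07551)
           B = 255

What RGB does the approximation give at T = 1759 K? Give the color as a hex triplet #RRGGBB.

t = 1759/100 = 17.59; the t ≤ 66 branch applies.
R = 255 by definition for t ≤ 66.
G = 99.47·ln 17.59 − 161.1 = 99.47·2.8673 − 161.1 = 124.113.
t = 17.59 ≤ 19, so B = 0.
Rounded: (255, 124, 0).
In hex: #FF7C00.

#FF7C00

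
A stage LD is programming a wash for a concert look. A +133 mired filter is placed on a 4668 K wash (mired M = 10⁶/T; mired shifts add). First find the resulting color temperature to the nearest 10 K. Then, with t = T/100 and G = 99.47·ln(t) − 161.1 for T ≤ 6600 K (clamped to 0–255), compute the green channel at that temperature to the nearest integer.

173

M_in = 10⁶/4668 = 214.22; M_out = 214.22 + (+133) = 347.22.
T_out = 10⁶/347.22 = 2880.0 K → 2880 K; t = 28.8.
G = 99.47·ln 28.8 − 161.1 = 99.47·3.3604 − 161.1 = 173.157.
Rounded: 173.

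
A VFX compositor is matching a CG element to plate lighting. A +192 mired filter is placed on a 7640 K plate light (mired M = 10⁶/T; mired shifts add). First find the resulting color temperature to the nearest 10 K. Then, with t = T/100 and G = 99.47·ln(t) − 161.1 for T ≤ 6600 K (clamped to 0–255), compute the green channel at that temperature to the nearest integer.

M_in = 10⁶/7640 = 130.89; M_out = 130.89 + (+192) = 322.89.
T_out = 10⁶/322.89 = 3097.0 K → 3100 K; t = 31.
G = 99.47·ln 31 − 161.1 = 99.47·3.4340 − 161.1 = 180.479.
Rounded: 180.

180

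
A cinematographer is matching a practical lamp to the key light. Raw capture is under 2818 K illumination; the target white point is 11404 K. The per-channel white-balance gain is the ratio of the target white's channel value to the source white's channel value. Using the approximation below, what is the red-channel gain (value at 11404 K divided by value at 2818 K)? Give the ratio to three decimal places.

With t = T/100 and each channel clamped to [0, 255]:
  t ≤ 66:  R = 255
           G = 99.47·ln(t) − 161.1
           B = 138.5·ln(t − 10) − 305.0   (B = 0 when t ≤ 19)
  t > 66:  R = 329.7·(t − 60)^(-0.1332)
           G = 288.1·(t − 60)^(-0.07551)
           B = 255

At 2818 K (t = 28.18):
  R = 255 by definition for t ≤ 66.
At 11404 K (t = 114.04):
  R = 329.7·(114.04 − 60)^(-0.1332) = 329.7·54.04^(-0.1332) = 329.7·0.58776 = 193.785.
Gain = 193.785 / 255.000 = 0.7599 → 0.760.

0.760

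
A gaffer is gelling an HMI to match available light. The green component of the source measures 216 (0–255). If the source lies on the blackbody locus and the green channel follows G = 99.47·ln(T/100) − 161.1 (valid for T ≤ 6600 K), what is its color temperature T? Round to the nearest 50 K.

ln t = (216 + 161.1) / 99.47 = 3.7911.
t = e^3.7911 = 44.305.
T = 100·t = 4430 K → 4450 K to the nearest 50 K.

4450 K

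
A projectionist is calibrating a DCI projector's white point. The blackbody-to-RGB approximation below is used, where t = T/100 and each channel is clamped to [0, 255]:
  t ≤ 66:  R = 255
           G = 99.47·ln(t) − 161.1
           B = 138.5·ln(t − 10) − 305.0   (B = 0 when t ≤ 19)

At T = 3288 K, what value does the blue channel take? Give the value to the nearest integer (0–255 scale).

129

t = 3288/100 = 32.88; the t ≤ 66 branch applies.
B = 138.5·ln(32.88 − 10) − 305.0 = 138.5·ln 22.88 − 305.0 = 138.5·3.1303 − 305.0 = 128.541.
Rounded: 129.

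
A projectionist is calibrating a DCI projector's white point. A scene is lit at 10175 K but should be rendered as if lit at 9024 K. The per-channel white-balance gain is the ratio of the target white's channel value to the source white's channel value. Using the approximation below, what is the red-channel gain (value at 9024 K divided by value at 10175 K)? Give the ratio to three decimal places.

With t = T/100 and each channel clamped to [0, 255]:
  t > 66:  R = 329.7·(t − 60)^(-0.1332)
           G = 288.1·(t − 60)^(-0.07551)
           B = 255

At 10175 K (t = 101.75):
  R = 329.7·(101.75 − 60)^(-0.1332) = 329.7·41.75^(-0.1332) = 329.7·0.60832 = 200.561.
At 9024 K (t = 90.24):
  R = 329.7·(90.24 − 60)^(-0.1332) = 329.7·30.24^(-0.1332) = 329.7·0.63502 = 209.366.
Gain = 209.366 / 200.561 = 1.0439 → 1.044.

1.044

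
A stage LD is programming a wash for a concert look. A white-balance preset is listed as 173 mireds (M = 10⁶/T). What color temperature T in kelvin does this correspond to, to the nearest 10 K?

T = 10⁶ / 173 = 5780.35 K → 5780 K.

5780 K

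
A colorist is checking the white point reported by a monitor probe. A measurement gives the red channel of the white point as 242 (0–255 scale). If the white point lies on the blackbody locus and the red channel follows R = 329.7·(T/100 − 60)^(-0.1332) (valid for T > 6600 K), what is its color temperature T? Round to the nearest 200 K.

7000 K

(t − 60)^(-0.1332) = 242/329.7 = 0.73400.
t − 60 = 0.73400^(1/-0.1332) = 0.73400^(-7.508) = 10.193, so t = 70.193.
T = 100·t = 7019 K → 7000 K to the nearest 200 K.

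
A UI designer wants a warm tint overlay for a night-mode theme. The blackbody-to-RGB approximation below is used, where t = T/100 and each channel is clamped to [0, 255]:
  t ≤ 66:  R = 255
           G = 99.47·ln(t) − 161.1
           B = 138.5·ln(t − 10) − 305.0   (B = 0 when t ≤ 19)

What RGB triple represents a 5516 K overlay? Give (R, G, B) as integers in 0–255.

t = 5516/100 = 55.16; the t ≤ 66 branch applies.
R = 255 by definition for t ≤ 66.
G = 99.47·ln 55.16 − 161.1 = 99.47·4.0102 − 161.1 = 237.798.
B = 138.5·ln(55.16 − 10) − 305.0 = 138.5·ln 45.16 − 305.0 = 138.5·3.8102 − 305.0 = 222.714.
Rounded: (255, 238, 223).

(255, 238, 223)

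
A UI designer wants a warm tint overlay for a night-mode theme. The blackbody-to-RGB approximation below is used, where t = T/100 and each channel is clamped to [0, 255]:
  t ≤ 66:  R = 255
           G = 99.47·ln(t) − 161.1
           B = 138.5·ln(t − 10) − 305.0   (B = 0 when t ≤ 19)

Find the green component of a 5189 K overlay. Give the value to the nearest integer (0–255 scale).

232

t = 5189/100 = 51.89; the t ≤ 66 branch applies.
G = 99.47·ln 51.89 − 161.1 = 99.47·3.9491 − 161.1 = 231.720.
Rounded: 232.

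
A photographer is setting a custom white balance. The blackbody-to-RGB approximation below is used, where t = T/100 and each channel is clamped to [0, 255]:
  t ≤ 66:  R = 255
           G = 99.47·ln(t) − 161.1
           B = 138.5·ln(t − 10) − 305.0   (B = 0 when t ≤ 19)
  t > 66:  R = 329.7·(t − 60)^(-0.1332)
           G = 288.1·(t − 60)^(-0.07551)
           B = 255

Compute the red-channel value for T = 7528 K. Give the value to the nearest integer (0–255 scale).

t = 7528/100 = 75.28; the t > 66 branch applies.
R = 329.7·(75.28 − 60)^(-0.1332) = 329.7·15.28^(-0.1332) = 329.7·0.69546 = 229.295.
Rounded: 229.

229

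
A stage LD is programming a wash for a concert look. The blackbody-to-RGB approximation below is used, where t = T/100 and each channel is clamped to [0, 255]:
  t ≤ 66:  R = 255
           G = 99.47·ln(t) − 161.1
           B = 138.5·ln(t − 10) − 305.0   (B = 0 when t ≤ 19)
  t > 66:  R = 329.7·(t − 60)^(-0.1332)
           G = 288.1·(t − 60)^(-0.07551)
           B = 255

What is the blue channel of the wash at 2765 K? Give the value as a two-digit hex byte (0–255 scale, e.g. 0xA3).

0x5D

t = 2765/100 = 27.65; the t ≤ 66 branch applies.
B = 138.5·ln(27.65 − 10) − 305.0 = 138.5·ln 17.65 − 305.0 = 138.5·2.8707 − 305.0 = 92.597.
Rounded: 93; in hex, 0x5D.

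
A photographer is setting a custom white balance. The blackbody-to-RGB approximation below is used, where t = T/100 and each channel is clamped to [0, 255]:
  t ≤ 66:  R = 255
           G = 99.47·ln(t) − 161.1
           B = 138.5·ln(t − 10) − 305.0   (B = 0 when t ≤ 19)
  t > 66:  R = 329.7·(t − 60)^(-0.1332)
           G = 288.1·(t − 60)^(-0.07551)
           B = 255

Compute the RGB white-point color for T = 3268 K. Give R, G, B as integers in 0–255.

R=255, G=186, B=127

t = 3268/100 = 32.68; the t ≤ 66 branch applies.
R = 255 by definition for t ≤ 66.
G = 99.47·ln 32.68 − 161.1 = 99.47·3.4868 − 161.1 = 185.728.
B = 138.5·ln(32.68 − 10) − 305.0 = 138.5·ln 22.68 − 305.0 = 138.5·3.1215 − 305.0 = 127.325.
Rounded: (255, 186, 127).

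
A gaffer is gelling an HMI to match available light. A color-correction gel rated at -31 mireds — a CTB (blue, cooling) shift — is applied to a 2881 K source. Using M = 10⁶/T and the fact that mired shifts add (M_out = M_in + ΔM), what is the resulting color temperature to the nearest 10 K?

3160 K

M_in = 10⁶/2881 = 347.10 mireds.
M_out = 347.10 + (-31) = 316.10 mireds.
T_out = 10⁶/316.10 = 3163.5 K → 3160 K.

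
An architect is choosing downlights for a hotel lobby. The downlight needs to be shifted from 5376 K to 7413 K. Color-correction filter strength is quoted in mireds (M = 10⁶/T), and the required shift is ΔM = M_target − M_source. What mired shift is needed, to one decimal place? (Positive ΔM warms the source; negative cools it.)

-51.1 mireds

M_source = 10⁶/5376 = 186.012; M_target = 10⁶/7413 = 134.898.
ΔM = 134.898 − 186.012 = -51.114 → -51.1 mireds, a cooling shift.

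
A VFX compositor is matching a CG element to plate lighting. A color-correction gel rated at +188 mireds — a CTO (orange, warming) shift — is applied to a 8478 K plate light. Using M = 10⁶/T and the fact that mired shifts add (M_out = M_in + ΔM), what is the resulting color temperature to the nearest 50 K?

M_in = 10⁶/8478 = 117.95 mireds.
M_out = 117.95 + (+188) = 305.95 mireds.
T_out = 10⁶/305.95 = 3268.5 K → 3250 K.

3250 K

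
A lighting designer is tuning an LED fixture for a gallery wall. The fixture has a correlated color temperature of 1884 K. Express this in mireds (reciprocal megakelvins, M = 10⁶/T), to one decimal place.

M = 10⁶ / 1884 = 530.786 → 530.8 mireds.

530.8 mireds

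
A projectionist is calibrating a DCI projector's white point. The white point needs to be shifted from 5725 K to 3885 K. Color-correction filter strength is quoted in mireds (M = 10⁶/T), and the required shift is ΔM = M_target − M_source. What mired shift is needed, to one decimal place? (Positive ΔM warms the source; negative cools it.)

M_source = 10⁶/5725 = 174.672; M_target = 10⁶/3885 = 257.400.
ΔM = 257.400 − 174.672 = 82.728 → +82.7 mireds, a warming shift.

+82.7 mireds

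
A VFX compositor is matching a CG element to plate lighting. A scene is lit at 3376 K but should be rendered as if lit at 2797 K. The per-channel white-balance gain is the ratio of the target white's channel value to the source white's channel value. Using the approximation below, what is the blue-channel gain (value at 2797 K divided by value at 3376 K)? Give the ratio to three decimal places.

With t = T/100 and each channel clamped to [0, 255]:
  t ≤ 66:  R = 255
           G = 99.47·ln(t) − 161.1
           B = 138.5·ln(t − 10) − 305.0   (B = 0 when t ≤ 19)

0.711

At 3376 K (t = 33.76):
  B = 138.5·ln(33.76 − 10) − 305.0 = 138.5·ln 23.76 − 305.0 = 138.5·3.1680 − 305.0 = 133.768.
At 2797 K (t = 27.97):
  B = 138.5·ln(27.97 − 10) − 305.0 = 138.5·ln 17.97 − 305.0 = 138.5·2.8887 − 305.0 = 95.085.
Gain = 95.085 / 133.768 = 0.7108 → 0.711.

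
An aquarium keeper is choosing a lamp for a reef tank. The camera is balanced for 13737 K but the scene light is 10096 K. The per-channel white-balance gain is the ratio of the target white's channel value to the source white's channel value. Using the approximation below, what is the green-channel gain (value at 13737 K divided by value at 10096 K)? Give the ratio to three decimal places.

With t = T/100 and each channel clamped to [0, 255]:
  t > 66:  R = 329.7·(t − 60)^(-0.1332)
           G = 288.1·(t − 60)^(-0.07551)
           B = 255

0.953

At 10096 K (t = 100.96):
  G = 288.1·(100.96 − 60)^(-0.07551) = 288.1·40.96^(-0.07551) = 288.1·0.75553 = 217.668.
At 13737 K (t = 137.37):
  G = 288.1·(137.37 − 60)^(-0.07551) = 288.1·77.37^(-0.07551) = 288.1·0.72010 = 207.461.
Gain = 207.461 / 217.668 = 0.9531 → 0.953.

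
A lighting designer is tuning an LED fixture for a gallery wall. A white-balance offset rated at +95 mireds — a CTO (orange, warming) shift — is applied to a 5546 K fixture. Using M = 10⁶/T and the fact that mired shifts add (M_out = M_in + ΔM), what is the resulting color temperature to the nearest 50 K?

M_in = 10⁶/5546 = 180.31 mireds.
M_out = 180.31 + (+95) = 275.31 mireds.
T_out = 10⁶/275.31 = 3632.3 K → 3650 K.

3650 K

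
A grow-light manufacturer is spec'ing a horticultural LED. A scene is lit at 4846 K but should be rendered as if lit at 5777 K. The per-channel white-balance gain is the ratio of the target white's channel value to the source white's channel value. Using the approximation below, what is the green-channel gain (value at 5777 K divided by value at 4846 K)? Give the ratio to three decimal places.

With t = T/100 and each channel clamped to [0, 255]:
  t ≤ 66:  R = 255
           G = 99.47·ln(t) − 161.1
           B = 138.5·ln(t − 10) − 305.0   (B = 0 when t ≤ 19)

1.078

At 4846 K (t = 48.46):
  G = 99.47·ln 48.46 − 161.1 = 99.47·3.8807 − 161.1 = 224.917.
At 5777 K (t = 57.77):
  G = 99.47·ln 57.77 − 161.1 = 99.47·4.0565 − 161.1 = 242.397.
Gain = 242.397 / 224.917 = 1.0777 → 1.078.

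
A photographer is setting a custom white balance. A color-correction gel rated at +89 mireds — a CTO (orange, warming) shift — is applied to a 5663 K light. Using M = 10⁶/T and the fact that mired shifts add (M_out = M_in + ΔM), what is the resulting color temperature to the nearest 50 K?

M_in = 10⁶/5663 = 176.58 mireds.
M_out = 176.58 + (+89) = 265.58 mireds.
T_out = 10⁶/265.58 = 3765.3 K → 3750 K.

3750 K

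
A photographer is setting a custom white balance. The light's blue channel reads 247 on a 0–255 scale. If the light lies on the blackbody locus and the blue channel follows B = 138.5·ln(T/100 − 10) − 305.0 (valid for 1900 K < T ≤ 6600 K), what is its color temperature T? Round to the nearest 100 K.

ln(t − 10) = (247 + 305.0) / 138.5 = 3.9856.
t − 10 = e^3.9856 = 53.815, so t = 63.815.
T = 100·t = 6382 K → 6400 K to the nearest 100 K.

6400 K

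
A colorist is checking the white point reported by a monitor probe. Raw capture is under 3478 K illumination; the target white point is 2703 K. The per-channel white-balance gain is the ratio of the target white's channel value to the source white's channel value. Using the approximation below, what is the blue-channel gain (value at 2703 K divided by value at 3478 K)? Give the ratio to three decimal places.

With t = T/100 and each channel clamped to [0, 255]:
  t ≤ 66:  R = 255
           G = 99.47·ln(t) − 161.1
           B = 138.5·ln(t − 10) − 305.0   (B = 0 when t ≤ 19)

0.628

At 3478 K (t = 34.78):
  B = 138.5·ln(34.78 − 10) − 305.0 = 138.5·ln 24.78 − 305.0 = 138.5·3.2100 − 305.0 = 139.590.
At 2703 K (t = 27.03):
  B = 138.5·ln(27.03 − 10) − 305.0 = 138.5·ln 17.03 − 305.0 = 138.5·2.8350 − 305.0 = 87.644.
Gain = 87.644 / 139.590 = 0.6279 → 0.628.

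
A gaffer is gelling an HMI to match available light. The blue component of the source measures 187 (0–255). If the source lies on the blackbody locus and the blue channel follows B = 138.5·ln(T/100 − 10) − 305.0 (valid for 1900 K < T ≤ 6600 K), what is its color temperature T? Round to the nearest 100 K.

4500 K

ln(t − 10) = (187 + 305.0) / 138.5 = 3.5523.
t − 10 = e^3.5523 = 34.895, so t = 44.895.
T = 100·t = 4490 K → 4500 K to the nearest 100 K.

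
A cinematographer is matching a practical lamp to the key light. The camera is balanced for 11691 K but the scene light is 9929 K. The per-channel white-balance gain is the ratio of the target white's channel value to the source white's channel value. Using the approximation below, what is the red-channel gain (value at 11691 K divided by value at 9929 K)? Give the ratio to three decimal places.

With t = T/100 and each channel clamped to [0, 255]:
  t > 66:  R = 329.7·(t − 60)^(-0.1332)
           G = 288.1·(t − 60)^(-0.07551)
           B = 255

0.952

At 9929 K (t = 99.29):
  R = 329.7·(99.29 − 60)^(-0.1332) = 329.7·39.29^(-0.1332) = 329.7·0.61326 = 202.190.
At 11691 K (t = 116.91):
  R = 329.7·(116.91 − 60)^(-0.1332) = 329.7·56.91^(-0.1332) = 329.7·0.58373 = 192.454.
Gain = 192.454 / 202.190 = 0.9518 → 0.952.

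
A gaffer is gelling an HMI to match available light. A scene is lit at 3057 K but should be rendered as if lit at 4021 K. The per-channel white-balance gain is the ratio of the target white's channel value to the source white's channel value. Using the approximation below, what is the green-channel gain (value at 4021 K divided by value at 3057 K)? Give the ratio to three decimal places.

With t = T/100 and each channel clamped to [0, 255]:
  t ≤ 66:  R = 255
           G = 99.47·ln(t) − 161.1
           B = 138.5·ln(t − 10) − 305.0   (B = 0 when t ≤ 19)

At 3057 K (t = 30.57):
  G = 99.47·ln 30.57 − 161.1 = 99.47·3.4200 − 161.1 = 179.089.
At 4021 K (t = 40.21):
  G = 99.47·ln 40.21 − 161.1 = 99.47·3.6941 − 161.1 = 206.354.
Gain = 206.354 / 179.089 = 1.1522 → 1.152.

1.152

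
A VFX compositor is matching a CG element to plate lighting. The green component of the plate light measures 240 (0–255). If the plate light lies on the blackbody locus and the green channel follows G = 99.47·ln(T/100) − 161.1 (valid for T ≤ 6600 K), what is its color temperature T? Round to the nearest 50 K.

ln t = (240 + 161.1) / 99.47 = 4.0324.
t = e^4.0324 = 56.394.
T = 100·t = 5639 K → 5650 K to the nearest 50 K.

5650 K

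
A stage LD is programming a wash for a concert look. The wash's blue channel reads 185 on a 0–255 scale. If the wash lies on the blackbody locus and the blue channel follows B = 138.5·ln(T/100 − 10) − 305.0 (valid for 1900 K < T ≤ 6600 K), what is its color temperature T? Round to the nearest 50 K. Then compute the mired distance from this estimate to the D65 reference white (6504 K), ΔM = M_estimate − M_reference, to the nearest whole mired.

+71 mireds

ln(t − 10) = (185 + 305.0) / 138.5 = 3.5379.
t − 10 = e^3.5379 = 34.395, so t = 44.395.
T = 100·t = 4439 K → 4450 K to the nearest 50 K.
M_estimate = 10⁶/4450 = 224.72; M_reference = 10⁶/6504 = 153.75.
ΔM = 224.72 − 153.75 = 70.97 → +71 mireds.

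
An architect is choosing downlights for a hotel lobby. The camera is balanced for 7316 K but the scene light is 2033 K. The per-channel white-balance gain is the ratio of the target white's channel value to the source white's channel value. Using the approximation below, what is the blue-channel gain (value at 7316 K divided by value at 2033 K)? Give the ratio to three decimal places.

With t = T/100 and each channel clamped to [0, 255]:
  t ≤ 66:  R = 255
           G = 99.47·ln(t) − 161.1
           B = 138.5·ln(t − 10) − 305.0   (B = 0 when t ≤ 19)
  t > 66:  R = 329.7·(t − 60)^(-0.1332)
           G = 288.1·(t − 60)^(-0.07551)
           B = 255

13.855

At 2033 K (t = 20.33):
  B = 138.5·ln(20.33 − 10) − 305.0 = 138.5·ln 10.33 − 305.0 = 138.5·2.3351 − 305.0 = 18.405.
At 7316 K (t = 73.16):
  B = 255 by definition for t > 66.
Gain = 255.000 / 18.405 = 13.8551 → 13.855.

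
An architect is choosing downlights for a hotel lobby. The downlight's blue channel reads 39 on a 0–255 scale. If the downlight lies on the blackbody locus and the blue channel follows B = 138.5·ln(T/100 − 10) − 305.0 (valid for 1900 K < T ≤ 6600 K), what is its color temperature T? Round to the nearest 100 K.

ln(t − 10) = (39 + 305.0) / 138.5 = 2.4838.
t − 10 = e^2.4838 = 11.986, so t = 21.986.
T = 100·t = 2199 K → 2200 K to the nearest 100 K.

2200 K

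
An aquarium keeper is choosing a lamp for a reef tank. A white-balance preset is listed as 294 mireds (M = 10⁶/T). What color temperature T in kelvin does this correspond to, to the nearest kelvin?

T = 10⁶ / 294 = 3401.36 K → 3401 K.

3401 K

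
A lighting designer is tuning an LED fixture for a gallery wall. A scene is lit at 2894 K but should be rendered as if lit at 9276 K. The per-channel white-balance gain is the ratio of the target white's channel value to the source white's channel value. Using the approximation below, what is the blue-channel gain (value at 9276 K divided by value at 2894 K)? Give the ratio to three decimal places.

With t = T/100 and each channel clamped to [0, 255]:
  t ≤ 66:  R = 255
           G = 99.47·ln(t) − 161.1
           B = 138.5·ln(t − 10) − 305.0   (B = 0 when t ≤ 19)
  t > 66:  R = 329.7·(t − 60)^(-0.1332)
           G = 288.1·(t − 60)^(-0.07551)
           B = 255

2.491

At 2894 K (t = 28.94):
  B = 138.5·ln(28.94 − 10) − 305.0 = 138.5·ln 18.94 − 305.0 = 138.5·2.9413 − 305.0 = 102.367.
At 9276 K (t = 92.76):
  B = 255 by definition for t > 66.
Gain = 255.000 / 102.367 = 2.4910 → 2.491.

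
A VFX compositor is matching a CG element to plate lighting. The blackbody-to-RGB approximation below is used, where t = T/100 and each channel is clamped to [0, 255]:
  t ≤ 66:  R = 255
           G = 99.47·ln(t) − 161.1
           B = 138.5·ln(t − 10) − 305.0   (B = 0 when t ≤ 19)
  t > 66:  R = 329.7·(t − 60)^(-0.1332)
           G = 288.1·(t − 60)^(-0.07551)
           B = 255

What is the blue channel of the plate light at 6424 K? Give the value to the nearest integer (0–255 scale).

248

t = 6424/100 = 64.24; the t ≤ 66 branch applies.
B = 138.5·ln(64.24 − 10) − 305.0 = 138.5·ln 54.24 − 305.0 = 138.5·3.9934 − 305.0 = 248.088.
Rounded: 248.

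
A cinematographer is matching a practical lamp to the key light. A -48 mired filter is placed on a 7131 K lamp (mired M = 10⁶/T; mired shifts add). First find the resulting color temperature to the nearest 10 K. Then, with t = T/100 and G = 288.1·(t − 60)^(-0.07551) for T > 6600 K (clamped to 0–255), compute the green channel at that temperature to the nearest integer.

215

M_in = 10⁶/7131 = 140.23; M_out = 140.23 + (-48) = 92.23.
T_out = 10⁶/92.23 = 10842.1 K → 10840 K; t = 108.4.
G = 288.1·(108.4 − 60)^(-0.07551) = 288.1·48.4^(-0.07551) = 288.1·0.74607 = 214.942.
Rounded: 215.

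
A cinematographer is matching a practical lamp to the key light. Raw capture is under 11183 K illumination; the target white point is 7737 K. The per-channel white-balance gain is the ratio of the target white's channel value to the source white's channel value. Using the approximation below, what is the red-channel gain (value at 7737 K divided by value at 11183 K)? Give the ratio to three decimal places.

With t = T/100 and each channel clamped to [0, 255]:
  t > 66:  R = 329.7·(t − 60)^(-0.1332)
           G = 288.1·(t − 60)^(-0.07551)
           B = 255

1.157

At 11183 K (t = 111.83):
  R = 329.7·(111.83 − 60)^(-0.1332) = 329.7·51.83^(-0.1332) = 329.7·0.59104 = 194.866.
At 7737 K (t = 77.37):
  R = 329.7·(77.37 − 60)^(-0.1332) = 329.7·17.37^(-0.1332) = 329.7·0.68369 = 225.412.
Gain = 225.412 / 194.866 = 1.1568 → 1.157.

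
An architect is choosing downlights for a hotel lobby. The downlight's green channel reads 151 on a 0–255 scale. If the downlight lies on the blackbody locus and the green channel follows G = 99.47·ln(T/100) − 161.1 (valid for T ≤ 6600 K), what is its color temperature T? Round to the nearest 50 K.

2300 K

ln t = (151 + 161.1) / 99.47 = 3.1376.
t = e^3.1376 = 23.049.
T = 100·t = 2305 K → 2300 K to the nearest 50 K.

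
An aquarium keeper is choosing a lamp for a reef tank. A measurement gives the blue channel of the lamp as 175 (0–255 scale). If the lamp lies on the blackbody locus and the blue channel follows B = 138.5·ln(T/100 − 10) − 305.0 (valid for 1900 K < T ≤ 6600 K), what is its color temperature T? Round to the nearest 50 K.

4200 K

ln(t − 10) = (175 + 305.0) / 138.5 = 3.4657.
t − 10 = e^3.4657 = 31.999, so t = 41.999.
T = 100·t = 4200 K → 4200 K to the nearest 50 K.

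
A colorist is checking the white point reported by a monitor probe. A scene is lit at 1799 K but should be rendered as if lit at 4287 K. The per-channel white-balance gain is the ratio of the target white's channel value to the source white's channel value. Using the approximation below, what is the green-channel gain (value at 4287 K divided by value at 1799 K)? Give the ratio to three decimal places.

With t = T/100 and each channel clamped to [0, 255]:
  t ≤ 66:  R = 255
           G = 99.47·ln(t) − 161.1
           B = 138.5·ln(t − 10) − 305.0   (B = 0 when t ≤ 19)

At 1799 K (t = 17.99):
  G = 99.47·ln 17.99 − 161.1 = 99.47·2.8898 − 161.1 = 126.350.
At 4287 K (t = 42.87):
  G = 99.47·ln 42.87 − 161.1 = 99.47·3.7582 − 161.1 = 212.725.
Gain = 212.725 / 126.350 = 1.6836 → 1.684.

1.684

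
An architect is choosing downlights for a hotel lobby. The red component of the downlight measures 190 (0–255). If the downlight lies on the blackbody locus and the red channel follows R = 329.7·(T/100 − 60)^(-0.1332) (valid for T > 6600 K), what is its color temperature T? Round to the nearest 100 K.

(t − 60)^(-0.1332) = 190/329.7 = 0.57628.
t − 60 = 0.57628^(1/-0.1332) = 0.57628^(-7.508) = 62.667, so t = 122.667.
T = 100·t = 12267 K → 12300 K to the nearest 100 K.

12300 K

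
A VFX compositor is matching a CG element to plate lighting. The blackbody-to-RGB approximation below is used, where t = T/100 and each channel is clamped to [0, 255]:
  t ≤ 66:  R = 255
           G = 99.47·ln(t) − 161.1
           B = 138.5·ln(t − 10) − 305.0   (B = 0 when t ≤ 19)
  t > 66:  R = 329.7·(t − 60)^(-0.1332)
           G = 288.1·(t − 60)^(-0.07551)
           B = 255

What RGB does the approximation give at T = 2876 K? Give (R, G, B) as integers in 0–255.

(255, 173, 101)

t = 2876/100 = 28.76; the t ≤ 66 branch applies.
R = 255 by definition for t ≤ 66.
G = 99.47·ln 28.76 − 161.1 = 99.47·3.3590 − 161.1 = 173.018.
B = 138.5·ln(28.76 − 10) − 305.0 = 138.5·ln 18.76 − 305.0 = 138.5·2.9317 − 305.0 = 101.044.
Rounded: (255, 173, 101).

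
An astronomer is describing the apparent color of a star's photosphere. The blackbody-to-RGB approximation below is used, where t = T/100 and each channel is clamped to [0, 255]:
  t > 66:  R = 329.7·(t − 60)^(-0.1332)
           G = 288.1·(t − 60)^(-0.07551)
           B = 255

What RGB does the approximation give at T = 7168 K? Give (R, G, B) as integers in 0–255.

(238, 239, 255)

t = 7168/100 = 71.68; the t > 66 branch applies.
R = 329.7·(71.68 − 60)^(-0.1332) = 329.7·11.68^(-0.1332) = 329.7·0.72080 = 237.649.
G = 288.1·(71.68 − 60)^(-0.07551) = 288.1·11.68^(-0.07551) = 288.1·0.83061 = 239.299.
B = 255 by definition for t > 66.
Rounded: (238, 239, 255).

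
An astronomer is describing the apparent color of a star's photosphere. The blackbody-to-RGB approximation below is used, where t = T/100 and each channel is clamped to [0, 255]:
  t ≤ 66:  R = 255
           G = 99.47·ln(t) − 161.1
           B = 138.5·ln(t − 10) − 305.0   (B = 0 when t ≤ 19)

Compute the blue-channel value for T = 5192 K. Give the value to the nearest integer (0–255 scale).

212

t = 5192/100 = 51.92; the t ≤ 66 branch applies.
B = 138.5·ln(51.92 − 10) − 305.0 = 138.5·ln 41.92 − 305.0 = 138.5·3.7358 − 305.0 = 212.403.
Rounded: 212.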